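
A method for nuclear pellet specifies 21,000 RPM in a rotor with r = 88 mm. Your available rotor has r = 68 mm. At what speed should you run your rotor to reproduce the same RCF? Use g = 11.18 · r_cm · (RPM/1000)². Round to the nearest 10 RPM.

23890 RPM

Original rotor: r = 88 mm = 8.8 cm
RCF = 11.18 × r × (N/1000)²
RCF_original = 11.18 × 8.8 × (21)² = 11.18 × 8.8 × 441 ≈ 43,387.3 × g
Your rotor: r = 68 mm = 6.8 cm
43,387.3 = 11.18 × 6.8 × (N/1000)²
(N/1000)² = 43,387.3 / 76.024 = 570.7053
N = 1000 × √570.7053 ≈ 23,889.4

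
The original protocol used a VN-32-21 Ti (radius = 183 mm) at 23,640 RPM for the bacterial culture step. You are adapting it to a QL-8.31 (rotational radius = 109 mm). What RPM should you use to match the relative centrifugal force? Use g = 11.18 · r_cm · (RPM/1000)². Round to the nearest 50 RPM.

Original rotor: r = 183 mm = 18.3 cm
RCF = 11.18 × r × (N/1000)²
RCF_original = 11.18 × 18.3 × (23.64)² = 11.18 × 18.3 × 558.8496 ≈ 114,337.3 × g
Your rotor: r = 109 mm = 10.9 cm
114,337.3 = 11.18 × 10.9 × (N/1000)²
(N/1000)² = 114,337.3 / 121.862 = 938.2523
N = 1000 × √938.2523 ≈ 30,630.9

≈ 30650 RPM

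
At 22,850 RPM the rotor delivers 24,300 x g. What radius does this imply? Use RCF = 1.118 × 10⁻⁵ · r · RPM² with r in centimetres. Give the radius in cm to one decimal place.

24300 = 1.118 × 10⁻⁵ × r × (22850)²
r = 24300 / (1.118 × 10⁻⁵ × 522,122,500) = 24300 / 5837.33 ≈ 4.163 cm

4.2 cm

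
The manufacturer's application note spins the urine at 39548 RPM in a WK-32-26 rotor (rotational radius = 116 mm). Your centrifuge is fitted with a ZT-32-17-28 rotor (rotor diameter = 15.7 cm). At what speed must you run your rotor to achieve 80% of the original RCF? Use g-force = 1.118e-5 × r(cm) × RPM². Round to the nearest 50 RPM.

≈ 43000 RPM

Original rotor: r = 116 mm = 11.6 cm
RCF = 1.118 × 10⁻⁵ × r × N²
RCF_original = 1.118 × 10⁻⁵ × 11.6 × (39548)² = 1.118 × 10⁻⁵ × 11.6 × 1,564,044,304 ≈ 202,837.8 × g
Target RCF = 0.8 × 202,837.8 ≈ 162,270.2 × g
Your rotor: r = 15.7 / 2 = 7.85 cm
162,270.2 = 1.118 × 10⁻⁵ × 7.85 × N²
N² = 162,270.2 / (8.7763 × 10⁻⁵) = 1,848,959,129
N ≈ √1,848,959,129 ≈ 42,999.5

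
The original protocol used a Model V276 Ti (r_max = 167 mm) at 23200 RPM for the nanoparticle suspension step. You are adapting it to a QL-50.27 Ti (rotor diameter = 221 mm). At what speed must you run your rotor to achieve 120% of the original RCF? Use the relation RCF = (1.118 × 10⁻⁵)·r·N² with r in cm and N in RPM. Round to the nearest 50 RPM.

≈ 31250 RPM

Original rotor: r = 167 mm = 16.7 cm
RCF = 1.118 × 10⁻⁵ × r × N²
RCF_original = 1.118 × 10⁻⁵ × 16.7 × (23200)² = 1.118 × 10⁻⁵ × 16.7 × 538,240,000 ≈ 100,492.6 × g
Target RCF = 1.2 × 100,492.6 ≈ 120,591.1 × g
Your rotor: r = 221 mm / 2 = 110.5 mm = 11.05 cm
120,591.1 = 1.118 × 10⁻⁵ × 11.05 × N²
N² = 120,591.1 / (12.3539 × 10⁻⁵) = 976,137,900
N ≈ √976,137,900 ≈ 31,243.2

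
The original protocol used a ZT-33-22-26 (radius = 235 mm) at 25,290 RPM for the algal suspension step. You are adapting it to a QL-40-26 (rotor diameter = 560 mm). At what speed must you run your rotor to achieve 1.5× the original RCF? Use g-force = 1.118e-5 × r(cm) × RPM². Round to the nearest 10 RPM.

≈ 28380 RPM

Original rotor: r = 235 mm = 23.5 cm
RCF = 1.118 × 10⁻⁵ × r × N²
RCF_original = 1.118 × 10⁻⁵ × 23.5 × (25290)² = 1.118 × 10⁻⁵ × 23.5 × 639,584,100 ≈ 168,037.9 × g
Target RCF = 1.5 × 168,037.9 ≈ 252,056.8 × g
Your rotor: r = 560 mm / 2 = 280 mm = 28 cm
252,056.8 = 1.118 × 10⁻⁵ × 28 × N²
N² = 252,056.8 / (31.304 × 10⁻⁵) = 805,190,391
N ≈ √805,190,391 ≈ 28,375.9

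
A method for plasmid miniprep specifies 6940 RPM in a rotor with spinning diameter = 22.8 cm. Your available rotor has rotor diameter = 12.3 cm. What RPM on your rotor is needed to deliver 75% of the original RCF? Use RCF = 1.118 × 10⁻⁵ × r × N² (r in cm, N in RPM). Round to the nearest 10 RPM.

8180 RPM

Original rotor: r = 22.8 / 2 = 11.4 cm
RCF_original = 1.118 × 10⁻⁵ × 11.4 × (6940)² = 1.118 × 10⁻⁵ × 11.4 × 48,163,600 ≈ 6,138.5 × g
Target RCF = 0.75 × 6,138.5 ≈ 4,603.9 × g
Your rotor: r = 12.3 / 2 = 6.15 cm
4,603.9 = 1.118 × 10⁻⁵ × 6.15 × N²
N² = 4,603.9 / (6.8757 × 10⁻⁵) = 66,959,001
N ≈ √66,959,001 ≈ 8,182.8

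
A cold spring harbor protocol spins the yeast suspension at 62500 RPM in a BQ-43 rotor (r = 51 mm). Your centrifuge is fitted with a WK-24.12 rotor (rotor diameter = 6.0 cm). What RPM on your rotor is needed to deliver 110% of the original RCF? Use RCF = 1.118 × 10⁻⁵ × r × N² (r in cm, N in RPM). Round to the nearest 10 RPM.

Original rotor: r = 51 mm = 5.1 cm
RCF_original = 1.118 × 10⁻⁵ × 5.1 × (62500)² = 1.118 × 10⁻⁵ × 5.1 × 3,906,250,000 ≈ 222,726.6 × g
Target RCF = 1.1 × 222,726.6 ≈ 244,999.3 × g
Your rotor: r = 6.0 / 2 = 3 cm
244,999.3 = 1.118 × 10⁻⁵ × 3 × N²
N² = 244,999.3 / (3.354 × 10⁻⁵) = 7,304,689,922
N ≈ √7,304,689,922 ≈ 85,467.5

85470 RPM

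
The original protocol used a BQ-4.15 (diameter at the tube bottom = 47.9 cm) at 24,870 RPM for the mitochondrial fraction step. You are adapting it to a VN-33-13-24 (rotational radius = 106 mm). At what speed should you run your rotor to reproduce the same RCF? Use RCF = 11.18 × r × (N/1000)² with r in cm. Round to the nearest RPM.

37383 RPM

Original rotor: r = 47.9 / 2 = 23.95 cm
RCF_original = 11.18 × 23.95 × (24.87)² = 11.18 × 23.95 × 618.5169 ≈ 165,614.7 × g
Your rotor: r = 106 mm = 10.6 cm
165,614.7 = 11.18 × 10.6 × (N/1000)²
(N/1000)² = 165,614.7 / 118.508 = 1397.498
N = 1000 × √1397.498 ≈ 37,383.1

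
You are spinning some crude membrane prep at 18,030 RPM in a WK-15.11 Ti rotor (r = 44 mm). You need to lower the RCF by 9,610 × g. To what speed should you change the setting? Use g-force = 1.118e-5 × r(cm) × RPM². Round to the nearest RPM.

r = 44 mm = 4.4 cm
Current RCF = 1.118 × 10⁻⁵ × 4.4 × (18030)² = 1.118 × 10⁻⁵ × 4.4 × 325,080,900 ≈ 15,991.4 × g
Target RCF = 15,991.4 − 9,610 = 6,381.4 × g
N² = 6,381.4 / (4.9192 × 10⁻⁵) = 129,724,345
N ≈ √129,724,345 ≈ 11,389.7

11390 RPM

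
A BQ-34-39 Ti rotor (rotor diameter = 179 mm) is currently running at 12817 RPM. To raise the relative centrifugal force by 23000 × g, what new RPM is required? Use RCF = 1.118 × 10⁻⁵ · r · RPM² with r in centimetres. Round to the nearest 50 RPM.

≈ 19850 RPM

r = 179 mm / 2 = 89.5 mm = 8.95 cm
Current RCF = 1.118 × 10⁻⁵ × 8.95 × (12817)² = 1.118 × 10⁻⁵ × 8.95 × 164,275,489 ≈ 16,437.6 × g
Target RCF = 16,437.6 + 23,000 = 39,437.6 × g
N² = 39,437.6 / (10.0061 × 10⁻⁵) = 394,135,577
N ≈ √394,135,577 ≈ 19,852.8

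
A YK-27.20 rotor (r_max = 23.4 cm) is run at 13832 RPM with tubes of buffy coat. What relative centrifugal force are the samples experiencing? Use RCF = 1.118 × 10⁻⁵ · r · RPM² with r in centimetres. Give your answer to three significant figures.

50100 × g

RCF = 1.118 × 10⁻⁵ × 23.4 × (13832)² = 1.118 × 10⁻⁵ × 23.4 × 191,324,224 ≈ 50,052.7 × g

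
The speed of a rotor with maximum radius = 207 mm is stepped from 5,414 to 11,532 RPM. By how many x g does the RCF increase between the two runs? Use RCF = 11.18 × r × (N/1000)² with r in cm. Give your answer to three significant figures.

r = 207 mm = 20.7 cm
RCF₁ = 11.18 × 20.7 × (5.414)² = 11.18 × 20.7 × 29.311396 ≈ 6,783.4 × g
RCF₂ = 11.18 × 20.7 × (11.532)² = 11.18 × 20.7 × 132.987024 ≈ 30,776.7 × g
Increase = 30,776.7 − 6,783.4 = 23,993.3

24000 x g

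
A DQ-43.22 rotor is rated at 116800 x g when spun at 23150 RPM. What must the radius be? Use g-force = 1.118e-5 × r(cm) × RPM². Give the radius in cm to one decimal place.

19.5 cm

116800 = 1.118 × 10⁻⁵ × r × (23150)²
r = 116800 / (1.118 × 10⁻⁵ × 535,922,500) = 116800 / 5991.614 ≈ 19.494 cm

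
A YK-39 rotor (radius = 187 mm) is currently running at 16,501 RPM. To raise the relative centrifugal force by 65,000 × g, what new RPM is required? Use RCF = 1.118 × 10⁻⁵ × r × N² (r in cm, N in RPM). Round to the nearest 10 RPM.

24150 RPM

r = 187 mm = 18.7 cm
Current RCF = 1.118 × 10⁻⁵ × 18.7 × (16501)² = 1.118 × 10⁻⁵ × 18.7 × 272,283,001 ≈ 56,925.1 × g
Target RCF = 56,925.1 + 65,000 = 121,925.1 × g
N² = 121,925.1 / (20.9066 × 10⁻⁵) = 583,189,519
N ≈ √583,189,519 ≈ 24,149.3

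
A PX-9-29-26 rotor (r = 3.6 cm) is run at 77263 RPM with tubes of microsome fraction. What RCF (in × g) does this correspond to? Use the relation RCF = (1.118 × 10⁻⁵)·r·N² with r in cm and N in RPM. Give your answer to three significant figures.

240000 × g

RCF = 1.118 × 10⁻⁵ × r × N²
RCF = 1.118 × 10⁻⁵ × 3.6 × (77263)² = 1.118 × 10⁻⁵ × 3.6 × 5,969,571,169 ≈ 240,263.3 × g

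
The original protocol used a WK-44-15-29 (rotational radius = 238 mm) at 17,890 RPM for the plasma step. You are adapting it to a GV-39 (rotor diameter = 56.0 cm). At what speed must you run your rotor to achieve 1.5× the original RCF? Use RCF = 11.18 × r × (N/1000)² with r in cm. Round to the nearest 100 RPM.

Original rotor: r = 238 mm = 23.8 cm
RCF = 11.18 × r × (N/1000)²
RCF_original = 11.18 × 23.8 × (17.89)² = 11.18 × 23.8 × 320.0521 ≈ 85,160.7 × g
Target RCF = 1.5 × 85,160.7 ≈ 127,741 × g
Your rotor: r = 56.0 / 2 = 28 cm
127,741 = 11.18 × 28 × (N/1000)²
(N/1000)² = 127,741 / 313.04 = 408.0661
N = 1000 × √408.0661 ≈ 20,200.6

20200 RPM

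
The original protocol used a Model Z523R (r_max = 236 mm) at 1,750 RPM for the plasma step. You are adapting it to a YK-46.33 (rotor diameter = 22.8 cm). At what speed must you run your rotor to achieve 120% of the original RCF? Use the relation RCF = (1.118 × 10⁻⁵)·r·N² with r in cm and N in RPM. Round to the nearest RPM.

2758 RPM

Original rotor: r = 236 mm = 23.6 cm
RCF = 1.118 × 10⁻⁵ × r × N²
RCF_original = 1.118 × 10⁻⁵ × 23.6 × (1750)² = 1.118 × 10⁻⁵ × 23.6 × 3,062,500 ≈ 808 × g
Target RCF = 1.2 × 808 ≈ 969.6 × g
Your rotor: r = 22.8 / 2 = 11.4 cm
969.6 = 1.118 × 10⁻⁵ × 11.4 × N²
N² = 969.6 / (12.7452 × 10⁻⁵) = 7,607,570
N ≈ √7,607,570 ≈ 2,758.2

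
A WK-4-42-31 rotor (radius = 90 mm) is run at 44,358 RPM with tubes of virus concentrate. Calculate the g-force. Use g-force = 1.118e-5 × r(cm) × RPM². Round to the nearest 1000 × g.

r = 90 mm = 9.0 cm
RCF = 1.118 × 10⁻⁵ × 9 × (44358)² = 1.118 × 10⁻⁵ × 9 × 1,967,632,164 ≈ 197,983.1 × g

≈ 198000 ×g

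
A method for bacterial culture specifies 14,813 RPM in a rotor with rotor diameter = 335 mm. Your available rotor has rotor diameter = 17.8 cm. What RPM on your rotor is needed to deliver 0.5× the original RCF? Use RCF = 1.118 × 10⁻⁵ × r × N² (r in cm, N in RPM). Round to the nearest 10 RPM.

14370 RPM

Original rotor: r = 335 mm / 2 = 167.5 mm = 16.75 cm
RCF = 1.118 × 10⁻⁵ × r × N²
RCF_original = 1.118 × 10⁻⁵ × 16.75 × (14813)² = 1.118 × 10⁻⁵ × 16.75 × 219,424,969 ≈ 41,090.6 × g
Target RCF = 0.5 × 41,090.6 ≈ 20,545.3 × g
Your rotor: r = 17.8 / 2 = 8.9 cm
20,545.3 = 1.118 × 10⁻⁵ × 8.9 × N²
N² = 20,545.3 / (9.9502 × 10⁻⁵) = 206,481,277
N ≈ √206,481,277 ≈ 14,369.5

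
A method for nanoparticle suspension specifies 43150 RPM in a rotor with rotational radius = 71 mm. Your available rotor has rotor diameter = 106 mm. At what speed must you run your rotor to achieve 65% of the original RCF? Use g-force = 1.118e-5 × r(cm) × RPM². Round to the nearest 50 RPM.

40250 RPM

Original rotor: r = 71 mm = 7.1 cm
RCF_original = 1.118 × 10⁻⁵ × 7.1 × (43150)² = 1.118 × 10⁻⁵ × 7.1 × 1,861,922,500 ≈ 147,795.7 × g
Target RCF = 0.65 × 147,795.7 ≈ 96,067.2 × g
Your rotor: r = 106 mm / 2 = 53 mm = 5.3 cm
96,067.2 = 1.118 × 10⁻⁵ × 5.3 × N²
N² = 96,067.2 / (5.9254 × 10⁻⁵) = 1,621,277,888
N ≈ √1,621,277,888 ≈ 40,265.1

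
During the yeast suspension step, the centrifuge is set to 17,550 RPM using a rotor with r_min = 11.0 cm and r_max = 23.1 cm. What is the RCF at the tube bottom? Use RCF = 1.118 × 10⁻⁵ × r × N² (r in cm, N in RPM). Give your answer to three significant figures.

79500 x g

Use r_max = 23.1 cm.
RCF = 1.118 × 10⁻⁵ × r × N²
RCF = 1.118 × 10⁻⁵ × 23.1 × (17550)² = 1.118 × 10⁻⁵ × 23.1 × 308,002,500 ≈ 79,544.1 × g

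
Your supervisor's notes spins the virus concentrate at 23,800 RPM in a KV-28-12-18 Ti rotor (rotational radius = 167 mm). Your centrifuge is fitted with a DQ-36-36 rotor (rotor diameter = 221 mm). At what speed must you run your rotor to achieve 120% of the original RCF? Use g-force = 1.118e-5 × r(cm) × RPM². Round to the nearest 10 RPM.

≈ 32050 RPM

Original rotor: r = 167 mm = 16.7 cm
RCF_original = 1.118 × 10⁻⁵ × 16.7 × (23800)² = 1.118 × 10⁻⁵ × 16.7 × 566,440,000 ≈ 105,757.7 × g
Target RCF = 1.2 × 105,757.7 ≈ 126,909.2 × g
Your rotor: r = 221 mm / 2 = 110.5 mm = 11.05 cm
126,909.2 = 1.118 × 10⁻⁵ × 11.05 × N²
N² = 126,909.2 / (12.3539 × 10⁻⁵) = 1,027,280,454
N ≈ √1,027,280,454 ≈ 32,051.2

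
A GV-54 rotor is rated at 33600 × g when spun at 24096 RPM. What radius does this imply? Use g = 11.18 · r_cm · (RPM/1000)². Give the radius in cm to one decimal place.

r ≈ 5.2 cm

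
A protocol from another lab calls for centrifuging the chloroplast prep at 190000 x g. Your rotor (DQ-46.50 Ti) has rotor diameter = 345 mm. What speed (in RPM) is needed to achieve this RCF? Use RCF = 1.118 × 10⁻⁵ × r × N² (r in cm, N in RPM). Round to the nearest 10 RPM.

r = 345 mm / 2 = 172.5 mm = 17.25 cm
RCF = 1.118 × 10⁻⁵ × r × N²
190,000 = 1.118 × 10⁻⁵ × 17.25 × N²
N² = 190,000 / (19.2855 × 10⁻⁵) = 985,196,132
N ≈ √985,196,132 ≈ 31,387.8

N ≈ 31390 RPM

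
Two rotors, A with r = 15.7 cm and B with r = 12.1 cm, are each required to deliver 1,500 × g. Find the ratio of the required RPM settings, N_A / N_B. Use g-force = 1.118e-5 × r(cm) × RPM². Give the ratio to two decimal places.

0.88

At fixed RCF, N ∝ 1/√r, so N_A/N_B = √(r_B/r_A) = √(12.1/15.7) = √0.770701 = 0.8779.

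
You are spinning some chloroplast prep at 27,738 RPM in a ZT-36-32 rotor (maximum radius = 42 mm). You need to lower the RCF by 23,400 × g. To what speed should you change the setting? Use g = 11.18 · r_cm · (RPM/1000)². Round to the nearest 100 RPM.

r = 42 mm = 4.2 cm
Current RCF = 11.18 × 4.2 × (27.738)² = 11.18 × 4.2 × 769.396644 ≈ 36,127.8 × g
Target RCF = 36,127.8 − 23,400 = 12,727.8 × g
(N/1000)² = 12,727.8 / 46.956 = 271.058
N = 1000 × √271.058 ≈ 16,463.8

16500 RPM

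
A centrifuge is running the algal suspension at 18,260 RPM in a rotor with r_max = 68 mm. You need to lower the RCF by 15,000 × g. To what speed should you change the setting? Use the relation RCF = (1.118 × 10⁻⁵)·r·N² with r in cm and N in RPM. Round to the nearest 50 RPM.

N₂ ≈ 11650 RPM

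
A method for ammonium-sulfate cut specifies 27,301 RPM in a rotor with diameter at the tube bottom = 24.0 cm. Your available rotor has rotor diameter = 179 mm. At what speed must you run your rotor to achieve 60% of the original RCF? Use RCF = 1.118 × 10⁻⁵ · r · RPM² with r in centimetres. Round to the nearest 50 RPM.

Original rotor: r = 24.0 / 2 = 12 cm
RCF_original = 1.118 × 10⁻⁵ × 12 × (27301)² = 1.118 × 10⁻⁵ × 12 × 745,344,601 ≈ 99,995.4 × g
Target RCF = 0.6 × 99,995.4 ≈ 59,997.2 × g
Your rotor: r = 179 mm / 2 = 89.5 mm = 8.95 cm
59,997.2 = 1.118 × 10⁻⁵ × 8.95 × N²
N² = 59,997.2 / (10.0061 × 10⁻⁵) = 599,606,240
N ≈ √599,606,240 ≈ 24,486.9

≈ 24500 RPM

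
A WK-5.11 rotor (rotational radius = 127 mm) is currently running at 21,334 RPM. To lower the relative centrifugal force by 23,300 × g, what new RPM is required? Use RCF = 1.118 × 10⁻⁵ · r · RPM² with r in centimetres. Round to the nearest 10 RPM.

r = 127 mm = 12.7 cm
Current RCF = 1.118 × 10⁻⁵ × 12.7 × (21334)² = 1.118 × 10⁻⁵ × 12.7 × 455,139,556 ≈ 64,623.4 × g
Target RCF = 64,623.4 − 23,300 = 41,323.4 × g
N² = 41,323.4 / (14.1986 × 10⁻⁵) = 291,038,553
N ≈ √291,038,553 ≈ 17,059.9

N₂ ≈ 17060 RPM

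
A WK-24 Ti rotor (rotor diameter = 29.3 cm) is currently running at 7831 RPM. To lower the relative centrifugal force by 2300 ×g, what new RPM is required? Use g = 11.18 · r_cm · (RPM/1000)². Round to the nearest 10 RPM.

r = 29.3 / 2 = 14.65 cm
Current RCF = 11.18 × 14.65 × (7.831)² = 11.18 × 14.65 × 61.324561 ≈ 10,044.2 × g
Target RCF = 10,044.2 − 2,300 = 7,744.2 × g
(N/1000)² = 7,744.2 / 163.787 = 47.28214
N = 1000 × √47.28214 ≈ 6,876.2

N₂ ≈ 6880 RPM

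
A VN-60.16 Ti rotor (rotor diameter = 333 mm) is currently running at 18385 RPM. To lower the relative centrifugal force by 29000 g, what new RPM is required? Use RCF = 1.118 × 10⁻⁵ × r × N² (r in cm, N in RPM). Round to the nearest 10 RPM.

13500 RPM

r = 333 mm / 2 = 166.5 mm = 16.65 cm
Current RCF = 1.118 × 10⁻⁵ × 16.65 × (18385)² = 1.118 × 10⁻⁵ × 16.65 × 338,008,225 ≈ 62,919.2 × g
Target RCF = 62,919.2 − 29,000 = 33,919.2 × g
N² = 33,919.2 / (18.6147 × 10⁻⁵) = 182,217,280
N ≈ √182,217,280 ≈ 13,498.8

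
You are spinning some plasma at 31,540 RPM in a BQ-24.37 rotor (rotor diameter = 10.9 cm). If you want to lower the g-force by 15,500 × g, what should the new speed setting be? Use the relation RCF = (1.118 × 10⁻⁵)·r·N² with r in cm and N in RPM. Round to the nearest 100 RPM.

N₂ ≈ 27200 RPM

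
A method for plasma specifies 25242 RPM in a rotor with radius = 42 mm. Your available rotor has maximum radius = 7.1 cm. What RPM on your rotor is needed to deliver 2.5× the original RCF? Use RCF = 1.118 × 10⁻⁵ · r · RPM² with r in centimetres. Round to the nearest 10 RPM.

Original rotor: r = 42 mm = 4.2 cm
RCF_original = 1.118 × 10⁻⁵ × 4.2 × (25242)² = 1.118 × 10⁻⁵ × 4.2 × 637,158,564 ≈ 29,918.4 × g
Target RCF = 2.5 × 29,918.4 ≈ 74,796 × g
74,796 = 1.118 × 10⁻⁵ × 7.1 × N²
N² = 74,796 / (7.9378 × 10⁻⁵) = 942,276,197
N ≈ √942,276,197 ≈ 30,696.5

≈ 30700 RPM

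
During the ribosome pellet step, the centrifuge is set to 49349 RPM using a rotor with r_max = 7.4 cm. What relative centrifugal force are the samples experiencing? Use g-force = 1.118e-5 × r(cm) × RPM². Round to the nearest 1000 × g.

RCF = 1.118 × 10⁻⁵ × 7.4 × (49349)² = 1.118 × 10⁻⁵ × 7.4 × 2,435,323,801 ≈ 201,479.2 × g

RCF ≈ 201000 × g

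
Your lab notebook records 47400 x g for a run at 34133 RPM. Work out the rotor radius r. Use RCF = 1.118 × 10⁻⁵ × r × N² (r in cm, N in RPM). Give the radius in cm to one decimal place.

≈ 3.6 cm

47400 = 1.118 × 10⁻⁵ × r × (34133)²
r = 47400 / (1.118 × 10⁻⁵ × 1,165,061,689) = 47400 / 13025.39 ≈ 3.639 cm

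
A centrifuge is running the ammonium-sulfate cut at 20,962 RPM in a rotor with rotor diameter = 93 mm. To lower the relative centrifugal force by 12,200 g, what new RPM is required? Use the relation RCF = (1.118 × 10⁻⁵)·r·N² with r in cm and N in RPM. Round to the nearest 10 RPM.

r = 93 mm / 2 = 46.5 mm = 4.65 cm
Current RCF = 1.118 × 10⁻⁵ × 4.65 × (20962)² = 1.118 × 10⁻⁵ × 4.65 × 439,405,444 ≈ 22,843.4 × g
Target RCF = 22,843.4 − 12,200 = 10,643.4 × g
N² = 10,643.4 / (5.1987 × 10⁻⁵) = 204,731,952
N ≈ √204,731,952 ≈ 14,308.5

≈ 14310 RPM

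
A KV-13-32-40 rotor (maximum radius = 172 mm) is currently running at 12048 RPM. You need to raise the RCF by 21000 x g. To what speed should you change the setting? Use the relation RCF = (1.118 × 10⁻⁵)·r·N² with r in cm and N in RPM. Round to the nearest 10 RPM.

15950 RPM

r = 172 mm = 17.2 cm
Current RCF = 1.118 × 10⁻⁵ × 17.2 × (12048)² = 1.118 × 10⁻⁵ × 17.2 × 145,154,304 ≈ 27,912.6 × g
Target RCF = 27,912.6 + 21,000 = 48,912.6 × g
N² = 48,912.6 / (19.2296 × 10⁻⁵) = 254,360,985
N ≈ √254,360,985 ≈ 15,948.7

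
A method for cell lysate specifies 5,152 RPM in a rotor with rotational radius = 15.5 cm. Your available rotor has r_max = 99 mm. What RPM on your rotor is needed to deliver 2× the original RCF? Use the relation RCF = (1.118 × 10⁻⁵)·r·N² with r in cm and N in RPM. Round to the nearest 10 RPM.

≈ 9120 RPM

RCF_original = 1.118 × 10⁻⁵ × 15.5 × (5152)² = 1.118 × 10⁻⁵ × 15.5 × 26,543,104 ≈ 4,599.7 × g
Target RCF = 2 × 4,599.7 ≈ 9,199.4 × g
Your rotor: r = 99 mm = 9.9 cm
9,199.4 = 1.118 × 10⁻⁵ × 9.9 × N²
N² = 9,199.4 / (11.0682 × 10⁻⁵) = 83,115,592
N ≈ √83,115,592 ≈ 9,116.8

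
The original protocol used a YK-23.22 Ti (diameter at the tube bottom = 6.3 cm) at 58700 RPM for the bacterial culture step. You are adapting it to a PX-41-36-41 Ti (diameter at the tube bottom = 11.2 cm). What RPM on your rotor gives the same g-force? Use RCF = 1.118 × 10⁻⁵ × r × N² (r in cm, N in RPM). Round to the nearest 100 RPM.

≈ 44000 RPM

Original rotor: r = 6.3 / 2 = 3.15 cm
RCF_original = 1.118 × 10⁻⁵ × 3.15 × (58700)² = 1.118 × 10⁻⁵ × 3.15 × 3,445,690,000 ≈ 121,346.9 × g
Your rotor: r = 11.2 / 2 = 5.6 cm
121,346.9 = 1.118 × 10⁻⁵ × 5.6 × N²
N² = 121,346.9 / (6.2608 × 10⁻⁵) = 1,938,201,188
N ≈ √1,938,201,188 ≈ 44,025.0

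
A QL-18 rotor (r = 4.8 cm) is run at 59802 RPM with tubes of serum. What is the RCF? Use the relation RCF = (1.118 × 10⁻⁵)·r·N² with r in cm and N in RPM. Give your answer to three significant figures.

RCF = 1.118 × 10⁻⁵ × r × N²
RCF = 1.118 × 10⁻⁵ × 4.8 × (59802)² = 1.118 × 10⁻⁵ × 4.8 × 3,576,279,204 ≈ 191,917.4 × g

RCF ≈ 192000 × g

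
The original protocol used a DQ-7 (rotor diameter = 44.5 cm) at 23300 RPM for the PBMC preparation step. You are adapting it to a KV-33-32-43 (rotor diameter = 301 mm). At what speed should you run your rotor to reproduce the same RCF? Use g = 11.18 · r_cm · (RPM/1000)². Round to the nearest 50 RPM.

28350 RPM

Original rotor: r = 44.5 / 2 = 22.25 cm
RCF_original = 11.18 × 22.25 × (23.3)² = 11.18 × 22.25 × 542.89 ≈ 135,046.6 × g
Your rotor: r = 301 mm / 2 = 150.5 mm = 15.05 cm
135,046.6 = 11.18 × 15.05 × (N/1000)²
(N/1000)² = 135,046.6 / 168.259 = 802.6115
N = 1000 × √802.6115 ≈ 28,330.4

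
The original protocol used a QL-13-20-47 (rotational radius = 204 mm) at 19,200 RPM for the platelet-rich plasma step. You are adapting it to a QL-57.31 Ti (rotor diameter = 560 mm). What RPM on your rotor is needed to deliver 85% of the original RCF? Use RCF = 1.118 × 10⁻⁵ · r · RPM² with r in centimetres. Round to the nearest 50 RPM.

Original rotor: r = 204 mm = 20.4 cm
RCF_original = 1.118 × 10⁻⁵ × 20.4 × (19200)² = 1.118 × 10⁻⁵ × 20.4 × 368,640,000 ≈ 84,076.5 × g
Target RCF = 0.85 × 84,076.5 ≈ 71,465 × g
Your rotor: r = 560 mm / 2 = 280 mm = 28 cm
71,465 = 1.118 × 10⁻⁵ × 28 × N²
N² = 71,465 / (31.304 × 10⁻⁵) = 228,293,509
N ≈ √228,293,509 ≈ 15,109.4

15100 RPM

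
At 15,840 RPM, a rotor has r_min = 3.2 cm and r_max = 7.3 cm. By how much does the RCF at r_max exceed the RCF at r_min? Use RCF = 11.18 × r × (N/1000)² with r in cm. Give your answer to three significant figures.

RCF_max = 11.18 × 7.3 × (15.84)² = 11.18 × 7.3 × 250.9056 ≈ 20,477.4 × g
RCF_min = 11.18 × 3.2 × (15.84)² = 11.18 × 3.2 × 250.9056 ≈ 8,976.4 × g
ΔRCF = 20,477.4 − 8,976.4 = 11,501

≈ 11500 g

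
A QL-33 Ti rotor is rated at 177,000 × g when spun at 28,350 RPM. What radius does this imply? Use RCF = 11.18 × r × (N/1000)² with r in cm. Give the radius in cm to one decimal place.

177000 = 11.18 × r × (28.35)²
r = 177000 / (11.18 × 803.7225) = 177000 / 8985.618 ≈ 19.698 cm

≈ 19.7 cm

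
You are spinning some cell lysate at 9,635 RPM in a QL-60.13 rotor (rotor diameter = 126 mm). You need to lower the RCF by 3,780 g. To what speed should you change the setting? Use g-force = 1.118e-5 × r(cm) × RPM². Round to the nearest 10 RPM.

r = 126 mm / 2 = 63 mm = 6.3 cm
Current RCF = 1.118 × 10⁻⁵ × 6.3 × (9635)² = 1.118 × 10⁻⁵ × 6.3 × 92,833,225 ≈ 6,538.6 × g
Target RCF = 6,538.6 − 3,780 = 2,758.6 × g
N² = 2,758.6 / (7.0434 × 10⁻⁵) = 39,165,744
N ≈ √39,165,744 ≈ 6,258.3

N₂ ≈ 6260 RPM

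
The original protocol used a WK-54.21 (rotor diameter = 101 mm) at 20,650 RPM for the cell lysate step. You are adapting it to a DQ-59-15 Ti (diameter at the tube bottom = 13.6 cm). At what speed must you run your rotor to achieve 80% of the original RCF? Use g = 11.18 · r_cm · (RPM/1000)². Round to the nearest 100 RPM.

Original rotor: r = 101 mm / 2 = 50.5 mm = 5.05 cm
RCF_original = 11.18 × 5.05 × (20.65)² = 11.18 × 5.05 × 426.4225 ≈ 24,075.4 × g
Target RCF = 0.8 × 24,075.4 ≈ 19,260.3 × g
Your rotor: r = 13.6 / 2 = 6.8 cm
19,260.3 = 11.18 × 6.8 × (N/1000)²
(N/1000)² = 19,260.3 / 76.024 = 253.345
N = 1000 × √253.345 ≈ 15,916.8

≈ 15900 RPM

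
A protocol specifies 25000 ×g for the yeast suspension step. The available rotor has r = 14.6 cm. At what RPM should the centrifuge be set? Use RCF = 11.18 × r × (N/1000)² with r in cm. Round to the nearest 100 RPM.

≈ 12400 RPM

25,000 = 11.18 × 14.6 × (N/1000)²
(N/1000)² = 25,000 / 163.228 = 153.16
N = 1000 × √153.16 ≈ 12,375.8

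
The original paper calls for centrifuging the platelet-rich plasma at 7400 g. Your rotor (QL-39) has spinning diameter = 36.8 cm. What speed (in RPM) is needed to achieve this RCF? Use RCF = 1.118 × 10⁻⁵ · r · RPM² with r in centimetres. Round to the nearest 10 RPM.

6000 RPM

r = 36.8 / 2 = 18.4 cm
RCF = 1.118 × 10⁻⁵ × r × N²
7,400 = 1.118 × 10⁻⁵ × 18.4 × N²
N² = 7,400 / (20.5712 × 10⁻⁵) = 35,972,622
N ≈ √35,972,622 ≈ 5,997.7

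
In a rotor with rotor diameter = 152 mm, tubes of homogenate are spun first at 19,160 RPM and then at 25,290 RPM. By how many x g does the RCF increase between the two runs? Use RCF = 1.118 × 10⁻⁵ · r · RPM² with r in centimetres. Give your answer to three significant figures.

r = 152 mm / 2 = 76 mm = 7.6 cm
RCF₁ = 1.118 × 10⁻⁵ × 7.6 × (19160)² = 1.118 × 10⁻⁵ × 7.6 × 367,105,600 ≈ 31,192.2 × g
RCF₂ = 1.118 × 10⁻⁵ × 7.6 × (25290)² = 1.118 × 10⁻⁵ × 7.6 × 639,584,100 ≈ 54,344.2 × g
Increase = 54,344.2 − 31,192.2 = 23,152

≈ 23200 x g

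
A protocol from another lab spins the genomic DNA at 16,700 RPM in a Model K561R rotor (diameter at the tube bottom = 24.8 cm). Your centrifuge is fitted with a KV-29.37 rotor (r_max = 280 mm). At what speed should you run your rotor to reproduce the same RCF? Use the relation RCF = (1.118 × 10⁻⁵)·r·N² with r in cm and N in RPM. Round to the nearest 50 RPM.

Original rotor: r = 24.8 / 2 = 12.4 cm
RCF_original = 1.118 × 10⁻⁵ × 12.4 × (16700)² = 1.118 × 10⁻⁵ × 12.4 × 278,890,000 ≈ 38,663.1 × g
Your rotor: r = 280 mm = 28.0 cm
38,663.1 = 1.118 × 10⁻⁵ × 28 × N²
N² = 38,663.1 / (31.304 × 10⁻⁵) = 123,508,497
N ≈ √123,508,497 ≈ 11,113.4

11100 RPM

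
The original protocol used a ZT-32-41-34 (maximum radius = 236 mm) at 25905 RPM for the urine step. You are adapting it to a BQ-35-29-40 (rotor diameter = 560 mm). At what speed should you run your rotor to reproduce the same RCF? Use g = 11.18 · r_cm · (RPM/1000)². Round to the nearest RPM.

23783 RPM

Original rotor: r = 236 mm = 23.6 cm
RCF = 11.18 × r × (N/1000)²
RCF_original = 11.18 × 23.6 × (25.905)² = 11.18 × 23.6 × 671.069025 ≈ 177,060.2 × g
Your rotor: r = 560 mm / 2 = 280 mm = 28 cm
177,060.2 = 11.18 × 28 × (N/1000)²
(N/1000)² = 177,060.2 / 313.04 = 565.6153
N = 1000 × √565.6153 ≈ 23,782.7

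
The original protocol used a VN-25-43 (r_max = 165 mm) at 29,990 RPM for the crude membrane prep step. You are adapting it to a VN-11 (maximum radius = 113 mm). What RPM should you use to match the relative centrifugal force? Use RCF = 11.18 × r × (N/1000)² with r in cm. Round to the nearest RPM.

≈ 36239 RPM

Original rotor: r = 165 mm = 16.5 cm
RCF_original = 11.18 × 16.5 × (29.99)² = 11.18 × 16.5 × 899.4001 ≈ 165,912.3 × g
Your rotor: r = 113 mm = 11.3 cm
165,912.3 = 11.18 × 11.3 × (N/1000)²
(N/1000)² = 165,912.3 / 126.334 = 1313.283
N = 1000 × √1313.283 ≈ 36,239.2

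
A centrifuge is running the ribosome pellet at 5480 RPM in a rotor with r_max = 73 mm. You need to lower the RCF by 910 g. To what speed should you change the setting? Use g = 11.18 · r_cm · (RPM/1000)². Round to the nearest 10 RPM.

≈ 4350 RPM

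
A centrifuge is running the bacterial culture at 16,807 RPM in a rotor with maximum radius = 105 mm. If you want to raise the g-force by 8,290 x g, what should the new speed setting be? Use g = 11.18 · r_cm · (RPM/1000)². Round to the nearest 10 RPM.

18790 RPM

r = 105 mm = 10.5 cm
Current RCF = 11.18 × 10.5 × (16.807)² = 11.18 × 10.5 × 282.475249 ≈ 33,159.8 × g
Target RCF = 33,159.8 + 8,290 = 41,449.8 × g
(N/1000)² = 41,449.8 / 117.39 = 353.0948
N = 1000 × √353.0948 ≈ 18,790.8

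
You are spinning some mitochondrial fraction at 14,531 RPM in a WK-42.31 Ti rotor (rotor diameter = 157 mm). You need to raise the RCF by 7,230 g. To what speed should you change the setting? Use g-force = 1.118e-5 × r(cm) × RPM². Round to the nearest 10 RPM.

17130 RPM

r = 157 mm / 2 = 78.5 mm = 7.85 cm
Current RCF = 1.118 × 10⁻⁵ × 7.85 × (14531)² = 1.118 × 10⁻⁵ × 7.85 × 211,149,961 ≈ 18,531.2 × g
Target RCF = 18,531.2 + 7,230 = 25,761.2 × g
N² = 25,761.2 / (8.7763 × 10⁻⁵) = 293,531,443
N ≈ √293,531,443 ≈ 17,132.8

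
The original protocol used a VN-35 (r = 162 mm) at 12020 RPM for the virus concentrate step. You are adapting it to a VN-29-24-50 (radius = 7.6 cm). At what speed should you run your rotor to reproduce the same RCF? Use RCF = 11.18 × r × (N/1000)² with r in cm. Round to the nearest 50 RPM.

≈ 17550 RPM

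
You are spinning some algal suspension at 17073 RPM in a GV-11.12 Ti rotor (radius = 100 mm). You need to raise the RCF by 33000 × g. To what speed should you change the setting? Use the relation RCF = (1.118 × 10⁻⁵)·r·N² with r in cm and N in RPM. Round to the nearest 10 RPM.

N₂ ≈ 24220 RPM

r = 100 mm = 10.0 cm
Current RCF = 1.118 × 10⁻⁵ × 10 × (17073)² = 1.118 × 10⁻⁵ × 10 × 291,487,329 ≈ 32,588.3 × g
Target RCF = 32,588.3 + 33,000 = 65,588.3 × g
N² = 65,588.3 / (11.18 × 10⁻⁵) = 586,657,424
N ≈ √586,657,424 ≈ 24,221.0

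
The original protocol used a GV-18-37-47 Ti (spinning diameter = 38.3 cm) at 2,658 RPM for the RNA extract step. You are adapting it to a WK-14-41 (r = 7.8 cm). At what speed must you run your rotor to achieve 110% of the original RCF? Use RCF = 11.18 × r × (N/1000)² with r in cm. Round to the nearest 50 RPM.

Original rotor: r = 38.3 / 2 = 19.15 cm
RCF_original = 11.18 × 19.15 × (2.658)² = 11.18 × 19.15 × 7.064964 ≈ 1,512.6 × g
Target RCF = 1.1 × 1,512.6 ≈ 1,663.9 × g
1,663.9 = 11.18 × 7.8 × (N/1000)²
(N/1000)² = 1,663.9 / 87.204 = 19.08055
N = 1000 × √19.08055 ≈ 4,368.1

≈ 4350 RPM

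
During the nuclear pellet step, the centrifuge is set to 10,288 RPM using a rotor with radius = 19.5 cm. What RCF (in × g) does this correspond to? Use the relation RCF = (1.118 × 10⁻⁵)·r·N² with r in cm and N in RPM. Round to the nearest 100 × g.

RCF = 1.118 × 10⁻⁵ × 19.5 × (10288)² = 1.118 × 10⁻⁵ × 19.5 × 105,842,944 ≈ 23,074.8 × g

RCF ≈ 23100 × g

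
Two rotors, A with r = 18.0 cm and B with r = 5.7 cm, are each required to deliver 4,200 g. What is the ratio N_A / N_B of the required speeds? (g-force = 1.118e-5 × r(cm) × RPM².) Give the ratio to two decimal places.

At fixed RCF, N ∝ 1/√r, so N_A/N_B = √(r_B/r_A) = √(5.7/18.0) = √0.316667 = 0.5627.

0.56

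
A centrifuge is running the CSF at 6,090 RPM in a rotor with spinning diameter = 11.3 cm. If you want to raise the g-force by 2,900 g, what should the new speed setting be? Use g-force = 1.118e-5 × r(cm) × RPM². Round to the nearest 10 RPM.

9110 RPM

r = 11.3 / 2 = 5.65 cm
Current RCF = 1.118 × 10⁻⁵ × 5.65 × (6090)² = 1.118 × 10⁻⁵ × 5.65 × 37,088,100 ≈ 2,342.7 × g
Target RCF = 2,342.7 + 2,900 = 5,242.7 × g
N² = 5,242.7 / (6.3167 × 10⁻⁵) = 82,997,451
N ≈ √82,997,451 ≈ 9,110.3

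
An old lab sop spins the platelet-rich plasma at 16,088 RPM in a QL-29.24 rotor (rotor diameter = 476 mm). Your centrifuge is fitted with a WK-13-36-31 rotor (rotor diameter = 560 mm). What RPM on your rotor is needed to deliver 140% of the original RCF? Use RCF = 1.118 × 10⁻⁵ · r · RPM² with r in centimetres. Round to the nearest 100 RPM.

17500 RPM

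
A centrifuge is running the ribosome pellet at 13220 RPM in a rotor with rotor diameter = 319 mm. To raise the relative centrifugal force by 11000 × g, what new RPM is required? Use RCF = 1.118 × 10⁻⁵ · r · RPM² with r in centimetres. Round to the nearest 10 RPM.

r = 319 mm / 2 = 159.5 mm = 15.95 cm
Current RCF = 1.118 × 10⁻⁵ × 15.95 × (13220)² = 1.118 × 10⁻⁵ × 15.95 × 174,768,400 ≈ 31,164.9 × g
Target RCF = 31,164.9 + 11,000 = 42,164.9 × g
N² = 42,164.9 / (17.8321 × 10⁻⁵) = 236,455,045
N ≈ √236,455,045 ≈ 15,377.1

N₂ ≈ 15380 RPM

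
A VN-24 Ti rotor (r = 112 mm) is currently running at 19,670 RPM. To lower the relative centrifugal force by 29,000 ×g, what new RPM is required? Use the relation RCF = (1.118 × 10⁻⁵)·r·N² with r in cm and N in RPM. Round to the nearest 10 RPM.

12460 RPM

r = 112 mm = 11.2 cm
Current RCF = 1.118 × 10⁻⁵ × 11.2 × (19670)² = 1.118 × 10⁻⁵ × 11.2 × 386,908,900 ≈ 48,447.2 × g
Target RCF = 48,447.2 − 29,000 = 19,447.2 × g
N² = 19,447.2 / (12.5216 × 10⁻⁵) = 155,309,226
N ≈ √155,309,226 ≈ 12,462.3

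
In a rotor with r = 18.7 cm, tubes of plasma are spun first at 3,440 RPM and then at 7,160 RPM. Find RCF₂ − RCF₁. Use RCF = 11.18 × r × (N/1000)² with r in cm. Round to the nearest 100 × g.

8200 × g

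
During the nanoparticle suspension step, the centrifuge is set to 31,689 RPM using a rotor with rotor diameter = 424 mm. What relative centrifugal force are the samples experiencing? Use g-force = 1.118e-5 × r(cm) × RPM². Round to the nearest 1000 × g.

r = 424 mm / 2 = 212 mm = 21.2 cm
RCF = 1.118 × 10⁻⁵ × 21.2 × (31689)² = 1.118 × 10⁻⁵ × 21.2 × 1,004,192,721 ≈ 238,009.7 × g

RCF ≈ 238000 × g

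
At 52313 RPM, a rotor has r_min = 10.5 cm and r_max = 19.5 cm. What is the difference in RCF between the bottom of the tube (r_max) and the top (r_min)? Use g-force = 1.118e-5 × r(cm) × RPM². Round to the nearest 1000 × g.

RCF_max = 1.118 × 10⁻⁵ × 19.5 × (52313)² = 1.118 × 10⁻⁵ × 19.5 × 2,736,649,969 ≈ 596,617.1 × g
RCF_min = 1.118 × 10⁻⁵ × 10.5 × (52313)² = 1.118 × 10⁻⁵ × 10.5 × 2,736,649,969 ≈ 321,255.3 × g
ΔRCF = 596,617.1 − 321,255.3 = 275,361.8

275000 ×g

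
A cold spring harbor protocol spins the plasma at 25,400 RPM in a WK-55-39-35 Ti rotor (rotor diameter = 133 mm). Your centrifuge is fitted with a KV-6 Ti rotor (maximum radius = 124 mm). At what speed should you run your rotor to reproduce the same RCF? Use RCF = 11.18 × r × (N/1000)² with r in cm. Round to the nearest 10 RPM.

Original rotor: r = 133 mm / 2 = 66.5 mm = 6.65 cm
RCF_original = 11.18 × 6.65 × (25.4)² = 11.18 × 6.65 × 645.16 ≈ 47,965.7 × g
Your rotor: r = 124 mm = 12.4 cm
47,965.7 = 11.18 × 12.4 × (N/1000)²
(N/1000)² = 47,965.7 / 138.632 = 345.993
N = 1000 × √345.993 ≈ 18,600.9

18600 RPM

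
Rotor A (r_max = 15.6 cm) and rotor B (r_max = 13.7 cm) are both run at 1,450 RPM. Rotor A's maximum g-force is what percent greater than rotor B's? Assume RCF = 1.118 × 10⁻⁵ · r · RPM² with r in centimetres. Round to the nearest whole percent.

At equal RPM, RCF scales linearly with r: ratio = 15.6 / 13.7 = 1.1387.
So rotor A delivers 13.9% more g-force.

14%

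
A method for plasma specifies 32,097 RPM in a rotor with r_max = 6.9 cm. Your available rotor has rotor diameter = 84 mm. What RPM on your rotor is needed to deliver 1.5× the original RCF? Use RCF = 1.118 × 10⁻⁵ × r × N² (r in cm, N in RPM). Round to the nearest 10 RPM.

RCF_original = 1.118 × 10⁻⁵ × 6.9 × (32097)² = 1.118 × 10⁻⁵ × 6.9 × 1,030,217,409 ≈ 79,473 × g
Target RCF = 1.5 × 79,473 ≈ 119,209.5 × g
Your rotor: r = 84 mm / 2 = 42 mm = 4.2 cm
119,209.5 = 1.118 × 10⁻⁵ × 4.2 × N²
N² = 119,209.5 / (4.6956 × 10⁻⁵) = 2,538,749,042
N ≈ √2,538,749,042 ≈ 50,386.0

≈ 50390 RPM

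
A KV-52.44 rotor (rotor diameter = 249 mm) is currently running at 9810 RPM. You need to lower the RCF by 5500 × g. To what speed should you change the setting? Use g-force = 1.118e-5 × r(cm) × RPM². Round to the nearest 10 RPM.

7530 RPM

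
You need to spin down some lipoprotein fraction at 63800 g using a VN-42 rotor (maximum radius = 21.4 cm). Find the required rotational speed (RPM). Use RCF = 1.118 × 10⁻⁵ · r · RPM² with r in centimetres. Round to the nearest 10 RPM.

16330 RPM

RCF = 1.118 × 10⁻⁵ × r × N²
63,800 = 1.118 × 10⁻⁵ × 21.4 × N²
N² = 63,800 / (23.9252 × 10⁻⁵) = 266,664,437
N ≈ √266,664,437 ≈ 16,329.9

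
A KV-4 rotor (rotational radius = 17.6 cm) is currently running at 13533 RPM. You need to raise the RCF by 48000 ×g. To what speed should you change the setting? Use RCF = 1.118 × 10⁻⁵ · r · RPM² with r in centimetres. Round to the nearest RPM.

N₂ ≈ 20666 RPM

Current RCF = 1.118 × 10⁻⁵ × 17.6 × (13533)² = 1.118 × 10⁻⁵ × 17.6 × 183,142,089 ≈ 36,036.5 × g
Target RCF = 36,036.5 + 48,000 = 84,036.5 × g
N² = 84,036.5 / (19.6768 × 10⁻⁵) = 427,084,180
N ≈ √427,084,180 ≈ 20,666.0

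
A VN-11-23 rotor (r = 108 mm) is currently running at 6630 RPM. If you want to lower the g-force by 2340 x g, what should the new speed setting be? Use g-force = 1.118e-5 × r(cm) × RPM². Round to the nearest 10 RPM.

N₂ ≈ 4960 RPM

r = 108 mm = 10.8 cm
Current RCF = 1.118 × 10⁻⁵ × 10.8 × (6630)² = 1.118 × 10⁻⁵ × 10.8 × 43,956,900 ≈ 5,307.5 × g
Target RCF = 5,307.5 − 2,340 = 2,967.5 × g
N² = 2,967.5 / (12.0744 × 10⁻⁵) = 24,576,791
N ≈ √24,576,791 ≈ 4,957.5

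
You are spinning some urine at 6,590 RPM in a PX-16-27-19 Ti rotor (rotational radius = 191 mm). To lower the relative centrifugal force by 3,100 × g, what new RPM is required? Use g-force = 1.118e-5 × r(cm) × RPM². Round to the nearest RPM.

N₂ ≈ 5377 RPM

r = 191 mm = 19.1 cm
Current RCF = 1.118 × 10⁻⁵ × 19.1 × (6590)² = 1.118 × 10⁻⁵ × 19.1 × 43,428,100 ≈ 9,273.5 × g
Target RCF = 9,273.5 − 3,100 = 6,173.5 × g
N² = 6,173.5 / (21.3538 × 10⁻⁵) = 28,910,545
N ≈ √28,910,545 ≈ 5,376.9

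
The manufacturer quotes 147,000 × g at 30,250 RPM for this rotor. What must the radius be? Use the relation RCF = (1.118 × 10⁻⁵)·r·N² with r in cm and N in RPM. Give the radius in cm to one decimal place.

≈ 14.4 cm

147000 = 1.118 × 10⁻⁵ × r × (30250)²
r = 147000 / (1.118 × 10⁻⁵ × 915,062,500) = 147000 / 10230.4 ≈ 14.369 cm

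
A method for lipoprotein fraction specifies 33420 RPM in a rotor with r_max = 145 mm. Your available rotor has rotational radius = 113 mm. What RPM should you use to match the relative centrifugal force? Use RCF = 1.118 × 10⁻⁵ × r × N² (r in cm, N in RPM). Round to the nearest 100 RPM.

≈ 37900 RPM

Original rotor: r = 145 mm = 14.5 cm
RCF = 1.118 × 10⁻⁵ × r × N²
RCF_original = 1.118 × 10⁻⁵ × 14.5 × (33420)² = 1.118 × 10⁻⁵ × 14.5 × 1,116,896,400 ≈ 181,060.1 × g
Your rotor: r = 113 mm = 11.3 cm
181,060.1 = 1.118 × 10⁻⁵ × 11.3 × N²
N² = 181,060.1 / (12.6334 × 10⁻⁵) = 1,433,185,841
N ≈ √1,433,185,841 ≈ 37,857.4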